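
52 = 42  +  10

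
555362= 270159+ 285203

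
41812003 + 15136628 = 56948631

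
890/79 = 890/79 = 11.27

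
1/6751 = 1/6751 = 0.00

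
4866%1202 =58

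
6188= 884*7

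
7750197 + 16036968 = 23787165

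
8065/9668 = 8065/9668 = 0.83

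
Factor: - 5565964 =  - 2^2 * 157^1 *8863^1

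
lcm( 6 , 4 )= 12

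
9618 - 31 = 9587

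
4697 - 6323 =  - 1626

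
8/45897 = 8/45897 = 0.00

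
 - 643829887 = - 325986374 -317843513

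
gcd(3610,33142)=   2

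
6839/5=6839/5 = 1367.80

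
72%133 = 72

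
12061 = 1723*7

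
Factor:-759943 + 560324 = - 7^1*28517^1= -199619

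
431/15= 28 + 11/15 =28.73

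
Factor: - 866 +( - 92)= - 958 = - 2^1*479^1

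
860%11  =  2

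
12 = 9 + 3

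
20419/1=20419 = 20419.00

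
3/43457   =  3/43457 = 0.00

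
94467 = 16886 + 77581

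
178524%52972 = 19608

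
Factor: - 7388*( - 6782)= 2^3*1847^1 * 3391^1=50105416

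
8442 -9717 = - 1275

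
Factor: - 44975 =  - 5^2*7^1*257^1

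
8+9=17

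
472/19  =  472/19 =24.84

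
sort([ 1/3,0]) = [ 0, 1/3]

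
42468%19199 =4070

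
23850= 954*25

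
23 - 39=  - 16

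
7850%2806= 2238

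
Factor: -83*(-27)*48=2^4* 3^4*83^1=107568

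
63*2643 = 166509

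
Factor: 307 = 307^1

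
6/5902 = 3/2951 = 0.00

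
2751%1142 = 467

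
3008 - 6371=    - 3363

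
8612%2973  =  2666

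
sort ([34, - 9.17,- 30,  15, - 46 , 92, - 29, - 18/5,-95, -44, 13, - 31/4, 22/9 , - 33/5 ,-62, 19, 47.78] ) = [-95, - 62,-46, - 44, - 30 , - 29,- 9.17,-31/4, - 33/5 , - 18/5,  22/9, 13,15, 19, 34,  47.78, 92]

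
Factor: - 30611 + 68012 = 3^1*7^1*13^1*137^1 = 37401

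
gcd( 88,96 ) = 8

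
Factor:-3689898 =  - 2^1*3^1*614983^1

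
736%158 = 104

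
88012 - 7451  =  80561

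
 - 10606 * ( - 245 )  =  2598470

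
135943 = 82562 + 53381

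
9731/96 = 9731/96  =  101.36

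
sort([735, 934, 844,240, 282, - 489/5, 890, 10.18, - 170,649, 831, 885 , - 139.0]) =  [ - 170, - 139.0, - 489/5,  10.18, 240, 282, 649, 735,831, 844, 885,890,934]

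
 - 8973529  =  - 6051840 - 2921689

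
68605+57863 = 126468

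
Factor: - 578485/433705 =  - 911/683 = - 683^(-1 )*911^1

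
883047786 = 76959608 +806088178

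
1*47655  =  47655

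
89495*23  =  2058385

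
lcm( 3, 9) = 9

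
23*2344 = 53912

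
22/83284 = 11/41642 = 0.00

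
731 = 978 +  - 247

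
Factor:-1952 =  - 2^5  *  61^1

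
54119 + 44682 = 98801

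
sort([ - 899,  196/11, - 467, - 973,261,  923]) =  [ - 973,-899 , - 467, 196/11,  261,923] 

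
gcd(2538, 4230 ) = 846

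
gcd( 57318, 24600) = 246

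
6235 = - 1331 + 7566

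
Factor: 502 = 2^1*251^1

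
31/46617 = 31/46617=0.00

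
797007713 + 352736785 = 1149744498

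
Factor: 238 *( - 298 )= - 70924 =- 2^2*7^1*17^1*149^1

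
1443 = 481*3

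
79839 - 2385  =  77454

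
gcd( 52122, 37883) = 1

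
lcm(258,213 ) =18318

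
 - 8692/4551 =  - 2 + 10/111 = - 1.91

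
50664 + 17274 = 67938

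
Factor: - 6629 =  - 7^1 * 947^1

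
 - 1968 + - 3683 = - 5651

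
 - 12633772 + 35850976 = 23217204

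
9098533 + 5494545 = 14593078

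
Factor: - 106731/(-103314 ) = 2^ (-1)*3^2*59^1 * 257^( - 1 ) = 531/514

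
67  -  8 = 59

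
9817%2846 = 1279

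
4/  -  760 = - 1 + 189/190 =-0.01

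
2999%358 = 135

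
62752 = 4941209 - 4878457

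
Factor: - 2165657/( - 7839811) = 7^ ( - 1 )*13^1 * 23^1* 163^ ( - 1)*6871^( - 1) * 7243^1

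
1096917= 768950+327967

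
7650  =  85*90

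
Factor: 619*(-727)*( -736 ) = 331209568 = 2^5*23^1*619^1*727^1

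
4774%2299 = 176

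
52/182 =2/7=0.29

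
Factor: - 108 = -2^2 * 3^3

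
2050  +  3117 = 5167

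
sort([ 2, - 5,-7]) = [ - 7,  -  5, 2]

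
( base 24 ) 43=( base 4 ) 1203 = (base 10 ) 99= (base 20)4j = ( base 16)63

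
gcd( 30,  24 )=6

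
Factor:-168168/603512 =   -  3^1 *7^1* 11^1*829^( - 1 ) = - 231/829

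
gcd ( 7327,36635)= 7327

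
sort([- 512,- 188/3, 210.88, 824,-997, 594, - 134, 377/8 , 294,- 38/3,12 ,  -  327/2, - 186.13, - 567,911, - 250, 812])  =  [-997, -567, - 512, - 250,-186.13, - 327/2,  -  134, - 188/3, - 38/3,  12, 377/8, 210.88,  294, 594, 812, 824, 911]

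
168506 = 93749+74757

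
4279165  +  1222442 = 5501607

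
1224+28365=29589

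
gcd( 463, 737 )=1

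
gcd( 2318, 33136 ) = 38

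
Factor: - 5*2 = -10 = -2^1*5^1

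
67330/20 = 3366 + 1/2 = 3366.50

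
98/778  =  49/389= 0.13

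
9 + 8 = 17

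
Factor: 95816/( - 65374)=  - 47908/32687  =  -2^2*7^1 * 29^1  *  59^1*32687^ ( - 1)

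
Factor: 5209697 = 241^1*  21617^1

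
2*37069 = 74138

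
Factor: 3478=2^1*37^1*47^1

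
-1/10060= - 1/10060 = - 0.00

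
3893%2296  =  1597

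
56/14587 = 56/14587 = 0.00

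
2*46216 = 92432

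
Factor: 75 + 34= 109 = 109^1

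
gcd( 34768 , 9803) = 1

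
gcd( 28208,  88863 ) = 1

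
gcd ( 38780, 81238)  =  2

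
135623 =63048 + 72575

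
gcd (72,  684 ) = 36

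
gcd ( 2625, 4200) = 525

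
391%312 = 79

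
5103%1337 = 1092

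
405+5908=6313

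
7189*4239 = 30474171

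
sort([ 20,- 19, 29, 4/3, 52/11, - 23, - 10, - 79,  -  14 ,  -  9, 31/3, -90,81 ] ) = [-90,-79, - 23,-19,  -  14, - 10, - 9,4/3,52/11, 31/3, 20, 29, 81 ] 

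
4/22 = 2/11  =  0.18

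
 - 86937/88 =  - 86937/88 = - 987.92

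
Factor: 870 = 2^1*3^1*5^1*29^1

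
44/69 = 44/69 = 0.64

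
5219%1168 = 547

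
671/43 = 15 + 26/43 = 15.60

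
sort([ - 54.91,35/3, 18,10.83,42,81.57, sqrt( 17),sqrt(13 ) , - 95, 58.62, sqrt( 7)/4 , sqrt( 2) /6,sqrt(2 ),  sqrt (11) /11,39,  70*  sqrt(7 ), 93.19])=[ - 95,-54.91 , sqrt( 2 ) /6, sqrt (11 ) /11,  sqrt(7)/4,  sqrt(2),sqrt(13),sqrt( 17),  10.83,35/3, 18, 39,42,58.62,  81.57,93.19,70  *sqrt(7)]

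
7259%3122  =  1015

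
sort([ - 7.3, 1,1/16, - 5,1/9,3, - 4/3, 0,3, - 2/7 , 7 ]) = [  -  7.3, -5, - 4/3, - 2/7, 0, 1/16, 1/9, 1,3, 3,  7 ] 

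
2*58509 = 117018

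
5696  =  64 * 89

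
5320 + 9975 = 15295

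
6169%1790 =799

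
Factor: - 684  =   - 2^2*3^2*19^1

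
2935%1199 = 537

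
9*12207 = 109863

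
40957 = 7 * 5851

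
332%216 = 116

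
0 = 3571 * 0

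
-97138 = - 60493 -36645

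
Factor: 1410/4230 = 3^( - 1) = 1/3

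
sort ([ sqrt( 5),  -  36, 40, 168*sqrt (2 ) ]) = [ - 36, sqrt(5),40, 168*sqrt( 2 ) ]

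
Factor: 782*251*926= 2^2* 17^1*23^1*251^1 * 463^1=181757132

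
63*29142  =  1835946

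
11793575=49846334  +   - 38052759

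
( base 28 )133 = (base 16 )367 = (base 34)PL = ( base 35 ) OV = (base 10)871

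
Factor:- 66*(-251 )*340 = 5632440 = 2^3*3^1*5^1*11^1*17^1*251^1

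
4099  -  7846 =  - 3747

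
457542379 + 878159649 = 1335702028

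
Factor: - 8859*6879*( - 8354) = 2^1*3^2*2293^1*2953^1*4177^1 = 509101623594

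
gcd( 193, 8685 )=193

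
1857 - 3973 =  - 2116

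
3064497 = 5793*529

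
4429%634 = 625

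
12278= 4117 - -8161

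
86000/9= 86000/9 = 9555.56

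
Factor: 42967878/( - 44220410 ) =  - 21483939/22110205= - 3^1 * 5^(-1) *13^( - 1 )*19^( - 1)*37^1 * 17903^( - 1)*193549^1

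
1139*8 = 9112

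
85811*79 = 6779069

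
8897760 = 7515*1184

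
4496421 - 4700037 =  - 203616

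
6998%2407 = 2184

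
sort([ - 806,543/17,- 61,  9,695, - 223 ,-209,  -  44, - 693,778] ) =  [ - 806, - 693, - 223, - 209 , - 61 , - 44,9,543/17, 695,778] 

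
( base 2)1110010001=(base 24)1e1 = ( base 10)913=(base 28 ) 14H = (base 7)2443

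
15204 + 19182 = 34386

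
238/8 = 29 + 3/4 = 29.75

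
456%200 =56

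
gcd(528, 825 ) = 33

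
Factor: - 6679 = - 6679^1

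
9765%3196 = 177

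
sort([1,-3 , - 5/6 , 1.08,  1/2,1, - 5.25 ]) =[- 5.25, - 3,  -  5/6,  1/2 , 1, 1 , 1.08 ]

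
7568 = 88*86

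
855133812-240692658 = 614441154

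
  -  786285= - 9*87365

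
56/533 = 56/533 = 0.11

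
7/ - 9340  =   - 1 + 9333/9340= -0.00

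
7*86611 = 606277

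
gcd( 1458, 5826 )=6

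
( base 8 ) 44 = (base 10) 36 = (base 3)1100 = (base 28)18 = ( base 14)28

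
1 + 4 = 5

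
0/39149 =0 = 0.00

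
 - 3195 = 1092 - 4287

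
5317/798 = 6 + 529/798  =  6.66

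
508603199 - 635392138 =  - 126788939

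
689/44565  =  689/44565 = 0.02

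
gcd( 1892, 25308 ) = 4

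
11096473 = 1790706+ 9305767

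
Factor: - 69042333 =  - 3^1*19^2 * 37^1*1723^1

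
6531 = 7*933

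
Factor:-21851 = -21851^1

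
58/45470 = 29/22735 = 0.00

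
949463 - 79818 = 869645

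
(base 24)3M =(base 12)7a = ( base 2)1011110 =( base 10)94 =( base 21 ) 4A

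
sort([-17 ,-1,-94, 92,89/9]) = [-94,-17,-1, 89/9, 92] 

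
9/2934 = 1/326 =0.00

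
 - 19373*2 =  - 38746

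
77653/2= 77653/2 = 38826.50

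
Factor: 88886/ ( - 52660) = -2^(-1 )*5^( - 1 )*7^2 * 907^1*2633^(-1)= - 44443/26330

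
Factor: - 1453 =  - 1453^1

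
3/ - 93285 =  - 1/31095 = -0.00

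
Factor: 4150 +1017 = 5167   =  5167^1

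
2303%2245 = 58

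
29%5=4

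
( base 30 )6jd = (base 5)142413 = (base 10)5983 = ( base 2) 1011101011111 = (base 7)23305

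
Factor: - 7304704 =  -2^9*11^1*1297^1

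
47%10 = 7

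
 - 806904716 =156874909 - 963779625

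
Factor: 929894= 2^1*7^1*127^1* 523^1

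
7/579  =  7/579 = 0.01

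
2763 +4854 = 7617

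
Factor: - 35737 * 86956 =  - 3107546572 = -  2^2 * 13^1*2749^1*21739^1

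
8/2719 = 8/2719 = 0.00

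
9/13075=9/13075 = 0.00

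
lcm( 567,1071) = 9639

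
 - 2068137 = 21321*(-97 )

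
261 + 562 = 823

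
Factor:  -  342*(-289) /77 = 98838/77= 2^1*3^2*7^( - 1)*11^(  -  1 ) * 17^2*19^1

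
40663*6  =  243978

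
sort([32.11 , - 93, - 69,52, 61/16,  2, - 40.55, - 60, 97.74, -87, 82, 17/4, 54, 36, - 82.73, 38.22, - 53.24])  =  [ - 93,-87, - 82.73,-69,-60,-53.24, - 40.55,2,61/16,17/4, 32.11, 36, 38.22,52, 54, 82,  97.74]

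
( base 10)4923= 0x133b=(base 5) 124143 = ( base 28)67n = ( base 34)48R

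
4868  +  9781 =14649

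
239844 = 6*39974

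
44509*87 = 3872283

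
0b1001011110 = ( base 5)4411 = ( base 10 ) 606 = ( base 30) K6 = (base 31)jh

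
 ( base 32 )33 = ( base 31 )36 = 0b1100011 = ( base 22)4b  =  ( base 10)99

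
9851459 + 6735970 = 16587429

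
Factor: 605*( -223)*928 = -2^5*5^1*11^2 * 29^1 * 223^1= -125201120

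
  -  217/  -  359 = 217/359= 0.60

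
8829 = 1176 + 7653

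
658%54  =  10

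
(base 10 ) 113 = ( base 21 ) 58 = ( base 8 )161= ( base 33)3e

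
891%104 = 59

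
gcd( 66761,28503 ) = 1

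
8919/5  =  1783 + 4/5  =  1783.80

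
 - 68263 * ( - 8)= 546104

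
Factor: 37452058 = 2^1  *  7^1*2675147^1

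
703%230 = 13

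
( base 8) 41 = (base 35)x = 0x21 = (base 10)33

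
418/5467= 38/497= 0.08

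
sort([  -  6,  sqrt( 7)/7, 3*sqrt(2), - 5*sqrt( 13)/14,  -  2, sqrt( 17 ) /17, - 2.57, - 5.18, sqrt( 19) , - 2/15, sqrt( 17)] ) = [ - 6, - 5.18 , - 2.57 , - 2, - 5*sqrt ( 13 )/14, - 2/15 , sqrt (17)/17,sqrt( 7)/7,  sqrt(17), 3*sqrt( 2),sqrt( 19) ] 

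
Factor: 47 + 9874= 3^1*3307^1= 9921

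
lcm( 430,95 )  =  8170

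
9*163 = 1467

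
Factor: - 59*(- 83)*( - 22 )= - 2^1*11^1*59^1 * 83^1  =  - 107734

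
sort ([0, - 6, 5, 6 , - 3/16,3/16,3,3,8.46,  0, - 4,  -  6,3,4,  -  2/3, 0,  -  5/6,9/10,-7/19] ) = [ - 6,- 6,  -  4, - 5/6, - 2/3, -7/19,- 3/16,0,  0, 0, 3/16 , 9/10 , 3,3,3,4,5,6, 8.46] 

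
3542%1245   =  1052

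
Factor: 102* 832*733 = 62205312 = 2^7*3^1 *13^1 *17^1*733^1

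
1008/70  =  14 + 2/5  =  14.40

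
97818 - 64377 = 33441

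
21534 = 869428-847894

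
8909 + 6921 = 15830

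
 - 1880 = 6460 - 8340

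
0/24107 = 0 =0.00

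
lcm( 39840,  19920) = 39840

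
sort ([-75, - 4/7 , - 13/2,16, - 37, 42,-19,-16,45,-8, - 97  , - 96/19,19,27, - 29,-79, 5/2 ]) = [  -  97,-79 ,-75, - 37, - 29,-19,-16,  -  8,-13/2, - 96/19, - 4/7 , 5/2,16,19,27,42,45 ]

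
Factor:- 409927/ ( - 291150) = 2^( - 1)*3^( - 2)*5^( - 2) * 7^1*157^1*373^1*647^(-1 )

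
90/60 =1 + 1/2 = 1.50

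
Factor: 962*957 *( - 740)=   -  2^3*3^1*5^1*11^1*13^1 * 29^1*37^2 = -  681269160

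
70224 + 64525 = 134749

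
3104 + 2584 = 5688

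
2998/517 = 2998/517 =5.80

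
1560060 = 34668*45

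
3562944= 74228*48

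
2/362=1/181 =0.01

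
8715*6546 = 57048390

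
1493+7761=9254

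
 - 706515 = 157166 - 863681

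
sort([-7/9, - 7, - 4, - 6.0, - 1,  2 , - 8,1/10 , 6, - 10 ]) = [  -  10, - 8, - 7, - 6.0,- 4, - 1,-7/9,1/10 , 2,6]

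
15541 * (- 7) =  - 108787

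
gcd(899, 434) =31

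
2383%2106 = 277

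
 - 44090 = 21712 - 65802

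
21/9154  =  21/9154 = 0.00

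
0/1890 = 0 = 0.00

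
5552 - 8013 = - 2461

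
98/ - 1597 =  - 98/1597= -  0.06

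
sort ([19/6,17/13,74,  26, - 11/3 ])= [ - 11/3, 17/13 , 19/6,26,74]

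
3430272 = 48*71464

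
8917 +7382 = 16299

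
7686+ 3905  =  11591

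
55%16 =7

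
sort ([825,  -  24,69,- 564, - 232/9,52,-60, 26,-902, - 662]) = [-902,- 662, - 564, - 60,  -  232/9, -24 , 26,52,69,825]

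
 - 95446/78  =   - 3671/3 = - 1223.67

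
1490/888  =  1 + 301/444 = 1.68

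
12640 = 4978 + 7662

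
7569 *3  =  22707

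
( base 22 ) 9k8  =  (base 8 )11304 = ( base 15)1654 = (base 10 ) 4804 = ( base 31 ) 4UU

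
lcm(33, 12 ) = 132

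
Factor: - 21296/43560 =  - 22/45= - 2^1*3^(- 2)*5^(  -  1 )*11^1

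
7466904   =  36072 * 207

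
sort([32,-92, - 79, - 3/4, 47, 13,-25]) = [ - 92, -79, - 25,-3/4, 13,32, 47]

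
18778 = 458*41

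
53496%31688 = 21808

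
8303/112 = 74+15/112 = 74.13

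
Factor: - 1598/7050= - 3^( - 1)*5^( - 2 )*17^1 = -17/75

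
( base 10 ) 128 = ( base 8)200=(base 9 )152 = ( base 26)4O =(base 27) 4k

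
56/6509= 56/6509 = 0.01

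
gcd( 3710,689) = 53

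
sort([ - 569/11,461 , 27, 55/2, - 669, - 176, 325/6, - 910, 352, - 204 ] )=[-910,-669, - 204, - 176,-569/11,27, 55/2, 325/6,  352, 461 ] 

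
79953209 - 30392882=49560327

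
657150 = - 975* ( - 674 )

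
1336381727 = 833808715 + 502573012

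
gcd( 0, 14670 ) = 14670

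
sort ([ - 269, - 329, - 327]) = [-329 , - 327, - 269 ]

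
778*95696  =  74451488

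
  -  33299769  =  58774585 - 92074354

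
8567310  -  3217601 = 5349709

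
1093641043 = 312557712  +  781083331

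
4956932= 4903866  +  53066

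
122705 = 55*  2231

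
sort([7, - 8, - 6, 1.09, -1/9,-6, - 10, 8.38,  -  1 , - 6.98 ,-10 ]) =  [-10 , - 10, - 8,- 6.98,-6, - 6, - 1, - 1/9 , 1.09,  7, 8.38] 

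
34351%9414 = 6109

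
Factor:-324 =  - 2^2 * 3^4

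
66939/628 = 106 + 371/628 = 106.59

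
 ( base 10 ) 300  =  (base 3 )102010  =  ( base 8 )454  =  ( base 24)CC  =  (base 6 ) 1220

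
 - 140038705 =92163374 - 232202079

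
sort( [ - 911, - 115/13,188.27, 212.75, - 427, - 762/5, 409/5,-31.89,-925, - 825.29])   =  [ - 925, - 911,  -  825.29, - 427, - 762/5,-31.89 , - 115/13,409/5,188.27,212.75 ]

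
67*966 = 64722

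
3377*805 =2718485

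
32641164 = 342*95442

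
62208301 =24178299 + 38030002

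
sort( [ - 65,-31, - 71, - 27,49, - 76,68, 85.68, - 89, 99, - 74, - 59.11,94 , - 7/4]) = [ - 89, - 76 ,-74 , - 71, - 65, - 59.11,-31, - 27 ,  -  7/4,49, 68, 85.68 , 94 , 99 ]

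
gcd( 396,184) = 4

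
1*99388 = 99388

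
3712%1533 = 646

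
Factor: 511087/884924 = 2^( - 2 )*197^ ( - 1 ) * 1123^( - 1 )*511087^1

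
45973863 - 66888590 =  - 20914727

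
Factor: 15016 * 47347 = 710962552 = 2^3*113^1*419^1*1877^1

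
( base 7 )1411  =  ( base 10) 547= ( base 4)20203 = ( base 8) 1043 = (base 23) 10i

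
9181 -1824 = 7357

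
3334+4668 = 8002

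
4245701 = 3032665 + 1213036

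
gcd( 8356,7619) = 1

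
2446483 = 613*3991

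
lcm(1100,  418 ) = 20900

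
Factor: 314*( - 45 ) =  - 14130 = - 2^1*3^2*5^1*157^1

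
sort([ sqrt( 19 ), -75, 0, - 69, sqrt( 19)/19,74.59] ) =[ - 75, - 69, 0, sqrt(19)/19,  sqrt(  19 ),74.59]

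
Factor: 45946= 2^1* 22973^1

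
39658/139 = 285 + 43/139 =285.31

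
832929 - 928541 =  - 95612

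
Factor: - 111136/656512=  - 151/892 = - 2^(  -  2 ) * 151^1*223^( - 1 ) 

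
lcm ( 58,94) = 2726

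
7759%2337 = 748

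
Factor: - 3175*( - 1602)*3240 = 16479774000 = 2^4*3^6*5^3*89^1*127^1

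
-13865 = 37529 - 51394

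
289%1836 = 289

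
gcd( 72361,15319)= 1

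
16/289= 16/289= 0.06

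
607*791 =480137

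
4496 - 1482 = 3014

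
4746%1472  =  330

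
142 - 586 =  - 444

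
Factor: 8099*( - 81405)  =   - 659299095   =  - 3^5 * 5^1*7^1 * 13^1*67^1*89^1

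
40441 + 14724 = 55165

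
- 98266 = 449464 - 547730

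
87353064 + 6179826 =93532890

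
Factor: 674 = 2^1*337^1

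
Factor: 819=3^2*7^1*13^1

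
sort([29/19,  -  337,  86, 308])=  [-337,29/19, 86,  308] 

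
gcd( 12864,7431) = 3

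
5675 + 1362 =7037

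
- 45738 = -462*99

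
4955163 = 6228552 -1273389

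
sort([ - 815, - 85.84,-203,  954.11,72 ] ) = [ - 815 , - 203, - 85.84  ,  72,954.11]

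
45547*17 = 774299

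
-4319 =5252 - 9571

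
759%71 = 49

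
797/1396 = 797/1396 = 0.57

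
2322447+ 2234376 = 4556823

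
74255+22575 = 96830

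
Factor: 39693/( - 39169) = - 303/299   =  - 3^1*13^( - 1 )*23^ (-1) * 101^1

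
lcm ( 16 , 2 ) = 16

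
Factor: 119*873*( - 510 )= - 2^1*3^3*5^1*7^1*17^2*97^1 = - 52982370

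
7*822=5754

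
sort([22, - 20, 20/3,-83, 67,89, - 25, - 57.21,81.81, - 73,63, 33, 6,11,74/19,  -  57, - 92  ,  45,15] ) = [ - 92 , - 83, - 73,-57.21,-57,  -  25,-20,  74/19,6, 20/3,11,15,22, 33,45,63,67, 81.81,89 ]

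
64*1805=115520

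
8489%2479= 1052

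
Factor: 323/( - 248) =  - 2^( - 3)*17^1*19^1  *31^(-1 )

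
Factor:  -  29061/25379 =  -3^2*41^( - 1 )*619^(-1)*3229^1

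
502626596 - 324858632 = 177767964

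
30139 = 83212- 53073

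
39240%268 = 112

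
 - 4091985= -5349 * 765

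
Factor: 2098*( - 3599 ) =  - 2^1 * 59^1*61^1*1049^1 = - 7550702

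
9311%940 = 851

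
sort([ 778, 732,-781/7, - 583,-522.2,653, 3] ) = [-583, - 522.2, - 781/7 , 3, 653 , 732, 778]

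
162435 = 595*273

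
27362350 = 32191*850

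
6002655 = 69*86995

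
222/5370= 37/895 = 0.04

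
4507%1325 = 532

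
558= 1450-892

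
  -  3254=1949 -5203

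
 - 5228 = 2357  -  7585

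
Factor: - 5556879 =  - 3^2*479^1*1289^1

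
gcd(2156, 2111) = 1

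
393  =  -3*(-131)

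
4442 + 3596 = 8038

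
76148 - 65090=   11058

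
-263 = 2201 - 2464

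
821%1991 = 821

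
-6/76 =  - 1 + 35/38 = -  0.08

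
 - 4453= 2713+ - 7166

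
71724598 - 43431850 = 28292748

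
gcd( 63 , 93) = 3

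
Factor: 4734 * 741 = 2^1*3^3*13^1 * 19^1 * 263^1 = 3507894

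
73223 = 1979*37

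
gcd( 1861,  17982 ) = 1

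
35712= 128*279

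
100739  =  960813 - 860074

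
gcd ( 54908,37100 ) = 1484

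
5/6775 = 1/1355 = 0.00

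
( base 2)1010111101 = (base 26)10p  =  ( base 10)701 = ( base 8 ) 1275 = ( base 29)O5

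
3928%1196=340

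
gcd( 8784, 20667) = 3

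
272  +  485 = 757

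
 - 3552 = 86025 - 89577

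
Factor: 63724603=53^1*751^1 * 1601^1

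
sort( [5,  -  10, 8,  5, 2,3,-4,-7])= [ - 10, - 7, - 4,2,3,  5,5,8]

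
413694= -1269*( - 326 ) 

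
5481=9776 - 4295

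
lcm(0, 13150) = 0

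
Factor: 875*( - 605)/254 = -2^( - 1)* 5^4*7^1*11^2*127^( - 1) = - 529375/254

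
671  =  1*671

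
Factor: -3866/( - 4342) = 1933/2171= 13^(-1)*167^ ( - 1 )*1933^1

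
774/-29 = -774/29 = -26.69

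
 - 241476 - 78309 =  - 319785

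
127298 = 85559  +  41739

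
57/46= 1 + 11/46 = 1.24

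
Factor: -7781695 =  - 5^1*1556339^1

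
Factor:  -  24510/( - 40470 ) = 43/71 = 43^1*71^( - 1)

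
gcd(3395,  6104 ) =7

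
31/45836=31/45836 = 0.00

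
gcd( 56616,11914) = 14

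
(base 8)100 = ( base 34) 1u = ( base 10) 64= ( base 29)26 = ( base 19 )37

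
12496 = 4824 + 7672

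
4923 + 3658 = 8581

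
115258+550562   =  665820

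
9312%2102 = 904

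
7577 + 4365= 11942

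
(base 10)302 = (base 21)e8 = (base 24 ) CE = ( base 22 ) DG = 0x12E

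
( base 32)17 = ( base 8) 47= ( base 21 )1I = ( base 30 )19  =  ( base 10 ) 39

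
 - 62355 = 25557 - 87912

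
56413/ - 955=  - 56413/955 = -59.07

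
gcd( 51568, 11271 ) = 1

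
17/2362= 17/2362 = 0.01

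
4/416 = 1/104  =  0.01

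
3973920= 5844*680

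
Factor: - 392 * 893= - 2^3*7^2*19^1*47^1 = - 350056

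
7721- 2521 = 5200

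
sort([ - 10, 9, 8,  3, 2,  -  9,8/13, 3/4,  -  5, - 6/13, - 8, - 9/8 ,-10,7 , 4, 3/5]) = [ - 10 , - 10,-9, -8,-5, -9/8,-6/13, 3/5, 8/13, 3/4, 2,3, 4, 7, 8, 9 ] 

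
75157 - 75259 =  - 102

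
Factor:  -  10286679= - 3^1*13^1 * 263761^1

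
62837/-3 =- 62837/3= - 20945.67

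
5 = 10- 5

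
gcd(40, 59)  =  1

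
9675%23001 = 9675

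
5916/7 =845 + 1/7 =845.14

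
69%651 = 69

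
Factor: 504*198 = 99792 = 2^4*3^4* 7^1* 11^1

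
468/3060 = 13/85 = 0.15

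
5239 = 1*5239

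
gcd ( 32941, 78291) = 1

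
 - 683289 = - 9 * 75921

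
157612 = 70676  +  86936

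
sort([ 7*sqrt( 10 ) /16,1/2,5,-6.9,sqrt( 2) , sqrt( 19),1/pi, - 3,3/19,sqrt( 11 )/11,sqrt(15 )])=[ - 6.9, - 3, 3/19, sqrt( 11)/11,1/pi,1/2,7 * sqrt( 10) /16, sqrt(2),sqrt( 15),sqrt( 19),5] 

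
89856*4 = 359424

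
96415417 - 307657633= - 211242216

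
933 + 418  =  1351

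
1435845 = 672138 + 763707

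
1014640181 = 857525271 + 157114910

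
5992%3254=2738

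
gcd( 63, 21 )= 21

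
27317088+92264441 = 119581529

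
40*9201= 368040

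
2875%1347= 181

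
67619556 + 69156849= 136776405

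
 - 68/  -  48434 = 34/24217 = 0.00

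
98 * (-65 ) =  - 6370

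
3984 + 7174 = 11158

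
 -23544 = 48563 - 72107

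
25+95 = 120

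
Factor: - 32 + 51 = 19^1 = 19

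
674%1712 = 674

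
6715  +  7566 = 14281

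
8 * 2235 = 17880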